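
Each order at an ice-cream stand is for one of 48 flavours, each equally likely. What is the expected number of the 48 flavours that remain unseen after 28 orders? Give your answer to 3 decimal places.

For each flavour, P(unseen after 28) = (47/48)^28 = 0.5546.
By linearity of expectation, E[unseen] = 48·(47/48)^28 = 26.6211.

26.621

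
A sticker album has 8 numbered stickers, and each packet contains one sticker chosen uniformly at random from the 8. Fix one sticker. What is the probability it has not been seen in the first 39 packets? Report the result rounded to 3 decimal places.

Each packet misses the fixed sticker with probability (8-1)/8 = 7/8, independently.
P(still missing after 39) = (7/8)^39 = 0.0055.

0.005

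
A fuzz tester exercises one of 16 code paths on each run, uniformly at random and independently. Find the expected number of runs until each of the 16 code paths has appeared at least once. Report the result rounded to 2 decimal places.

54.09

The wait to go from k to k+1 distinct code paths is geometric with mean 16/(16-k).
E[T] = 16/16 + 16/15 + 16/14 + ... + 16/2 + 16/1 = 16·H_{16}.
H_{16} = 3.381, so E[T] = 54.092.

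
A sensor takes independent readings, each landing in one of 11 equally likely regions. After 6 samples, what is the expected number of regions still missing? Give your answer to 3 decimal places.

For each region, P(unseen after 6) = (10/11)^6 = 0.5645.
By linearity of expectation, E[unseen] = 11·(10/11)^6 = 6.2092.

6.209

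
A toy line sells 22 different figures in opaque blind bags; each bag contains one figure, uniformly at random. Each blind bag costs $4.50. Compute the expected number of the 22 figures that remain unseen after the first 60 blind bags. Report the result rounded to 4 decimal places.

For each figure, P(unseen after 60) = (21/22)^60 = 0.06135.
By linearity of expectation, E[unseen] = 22·(21/22)^60 = 1.34964.

1.3496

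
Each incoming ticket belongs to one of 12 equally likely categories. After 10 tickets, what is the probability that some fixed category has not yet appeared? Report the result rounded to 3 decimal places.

Each ticket misses the fixed category with probability (12-1)/12 = 11/12, independently.
P(still missing after 10) = (11/12)^10 = 0.4189.

0.419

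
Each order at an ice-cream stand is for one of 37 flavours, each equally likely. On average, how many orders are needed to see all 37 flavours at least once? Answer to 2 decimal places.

155.46

The wait to go from k to k+1 distinct flavours is geometric with mean 37/(37-k).
E[T] = 37/37 + 37/36 + 37/35 + ... + 37/2 + 37/1 = 37·H_{37}.
H_{37} = 4.202, so E[T] = 155.459.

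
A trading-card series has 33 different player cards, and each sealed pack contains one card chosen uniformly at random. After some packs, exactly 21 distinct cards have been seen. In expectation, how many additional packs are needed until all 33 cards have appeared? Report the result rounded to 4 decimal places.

From k distinct to k+1 distinct takes on average 33/(33-k) packs.
Sum over k = 21,...,32: E = 33/12 + 33/11 + 33/10 + ... + 33/2 + 33/1 = 102.40595.

102.4060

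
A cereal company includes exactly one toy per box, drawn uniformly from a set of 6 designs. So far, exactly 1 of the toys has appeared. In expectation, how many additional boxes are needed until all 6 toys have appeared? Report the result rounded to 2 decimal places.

13.70

The wait to go from k to k+1 distinct toys is geometric with mean 6/(6-k).
Sum over k = 1,...,5: E = 6/5 + 6/4 + 6/3 + 6/2 + 6/1 = 13.700.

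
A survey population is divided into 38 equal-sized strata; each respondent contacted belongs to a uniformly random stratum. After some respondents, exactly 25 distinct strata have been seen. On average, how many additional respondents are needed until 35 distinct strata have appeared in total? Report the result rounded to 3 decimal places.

With k distinct strata already seen, the next new one takes an expected 38/(38-k) respondents.
Sum over k = 25,...,34: E = 38/13 + 38/12 + 38/11 + ... + 38/5 + 38/4 = 51.1784.

51.178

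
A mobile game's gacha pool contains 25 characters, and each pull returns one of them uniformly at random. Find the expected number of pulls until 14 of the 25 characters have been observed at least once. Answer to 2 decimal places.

With k distinct characters already seen, the next new one arrives after an expected 25/(25-k) pulls.
Sum over k = 0,...,13: E = 25/25 + 25/24 + 25/23 + ... + 25/13 + 25/12 = 19.902.

19.90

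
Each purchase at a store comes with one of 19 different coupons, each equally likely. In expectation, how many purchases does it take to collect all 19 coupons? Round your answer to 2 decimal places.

67.41

After k distinct coupons have appeared, the next purchase gives a new one with probability (19-k)/19, so the expected wait for the (k+1)-th is 19/(19-k).
E[T] = 19/19 + 19/18 + 19/17 + ... + 19/2 + 19/1 = 19·H_{19}.
H_{19} = 3.548, so E[T] = 67.407.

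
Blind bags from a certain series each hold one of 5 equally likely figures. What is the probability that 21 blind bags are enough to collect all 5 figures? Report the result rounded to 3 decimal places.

By inclusion–exclusion over which figures are missing,
P(all seen) = Σ_{j=0}^{5} (-1)^j C(5,j)((5-j)/5)^21
= 1.0000 - 0.0461 + 0.0002 - 0.0000 + 0.0000 - 0.0000
= 0.9541.

0.954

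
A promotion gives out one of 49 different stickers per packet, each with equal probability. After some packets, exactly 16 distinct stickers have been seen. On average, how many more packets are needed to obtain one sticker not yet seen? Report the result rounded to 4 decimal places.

The number of packets until the next new sticker is geometric with success probability 33/49, so its mean is 49/33.
E = 49/33 = 1.48485.

1.4848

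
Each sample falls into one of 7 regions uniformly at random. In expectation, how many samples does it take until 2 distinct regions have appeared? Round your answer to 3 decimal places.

2.167

Going from k to k+1 distinct takes a geometric number of samples with mean 7/(7-k).
Sum over k = 0,...,1: E = 7/7 + 7/6 = 2.1667.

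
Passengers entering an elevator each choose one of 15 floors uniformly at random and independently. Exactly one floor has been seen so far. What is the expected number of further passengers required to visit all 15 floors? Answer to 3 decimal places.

48.773

With k distinct floors already seen, the next new one takes an expected 15/(15-k) passengers.
Sum over k = 1,...,14: E = 15/14 + 15/13 + 15/12 + ... + 15/2 + 15/1 = 48.7734.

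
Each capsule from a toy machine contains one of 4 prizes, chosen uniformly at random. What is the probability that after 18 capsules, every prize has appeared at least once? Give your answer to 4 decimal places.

By inclusion–exclusion over which prizes are missing,
P(all seen) = Σ_{j=0}^{4} (-1)^j C(4,j)((4-j)/4)^18
= 1.00000 - 0.02255 + 0.00002 - 0.00000 + 0.00000
= 0.97747.

0.9775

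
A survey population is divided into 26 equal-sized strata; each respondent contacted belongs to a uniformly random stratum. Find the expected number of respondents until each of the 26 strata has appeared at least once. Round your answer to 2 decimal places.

The wait to go from k to k+1 distinct strata is geometric with mean 26/(26-k).
E[T] = 26/26 + 26/25 + 26/24 + ... + 26/2 + 26/1 = 26·H_{26}.
H_{26} = 3.854, so E[T] = 100.215.

100.21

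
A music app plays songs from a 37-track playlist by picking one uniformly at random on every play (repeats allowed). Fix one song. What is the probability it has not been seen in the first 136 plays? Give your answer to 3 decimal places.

0.024

On each play the fixed song fails to appear with probability 36/37.
P(still missing after 136) = (36/37)^136 = 0.0241.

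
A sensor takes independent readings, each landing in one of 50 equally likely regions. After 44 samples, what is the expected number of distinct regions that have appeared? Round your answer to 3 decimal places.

For each region, P(seen in 44 samples) = 1 - (49/50)^44 = 0.5889.
By linearity of expectation, E[distinct seen] = 50·(1 - (49/50)^44) = 29.4450.

29.445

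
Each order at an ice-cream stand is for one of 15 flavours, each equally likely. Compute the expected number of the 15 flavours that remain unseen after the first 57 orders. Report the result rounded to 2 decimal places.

0.29

For each flavour, P(unseen after 57) = (14/15)^57 = 0.020.
By linearity of expectation, E[unseen] = 15·(14/15)^57 = 0.294.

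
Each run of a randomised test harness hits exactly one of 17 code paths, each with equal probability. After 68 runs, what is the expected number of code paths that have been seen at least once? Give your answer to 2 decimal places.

For each code path, P(seen in 68 runs) = 1 - (16/17)^68 = 0.984.
By linearity of expectation, E[distinct seen] = 17·(1 - (16/17)^68) = 16.725.

16.72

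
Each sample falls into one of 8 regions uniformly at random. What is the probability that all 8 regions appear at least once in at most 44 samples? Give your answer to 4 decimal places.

0.9776

By inclusion–exclusion over which regions are missing,
P(all seen) = Σ_{j=0}^{8} (-1)^j C(8,j)((8-j)/8)^44
= 1.00000 - 0.02246 + 0.00009 - 0.00000 + 0.00000 - 0.00000 + 0.00000 - 0.00000 + 0.00000
= 0.97763.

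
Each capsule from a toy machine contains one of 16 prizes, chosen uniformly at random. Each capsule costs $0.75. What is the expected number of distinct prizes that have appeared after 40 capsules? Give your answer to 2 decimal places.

14.79

For each prize, P(seen in 40 capsules) = 1 - (15/16)^40 = 0.924.
By linearity of expectation, E[distinct seen] = 16·(1 - (15/16)^40) = 14.789.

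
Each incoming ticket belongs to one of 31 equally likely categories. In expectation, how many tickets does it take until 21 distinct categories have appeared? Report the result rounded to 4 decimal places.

Going from k to k+1 distinct takes a geometric number of tickets with mean 31/(31-k).
Sum over k = 0,...,20: E = 31/31 + 31/30 + 31/29 + ... + 31/12 + 31/11 = 34.04659.

34.0466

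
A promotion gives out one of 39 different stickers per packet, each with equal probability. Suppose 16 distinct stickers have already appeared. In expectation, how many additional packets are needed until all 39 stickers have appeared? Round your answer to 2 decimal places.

145.64

With k distinct stickers already seen, the next new one takes an expected 39/(39-k) packets.
Sum over k = 16,...,38: E = 39/23 + 39/22 + 39/21 + ... + 39/2 + 39/1 = 145.637.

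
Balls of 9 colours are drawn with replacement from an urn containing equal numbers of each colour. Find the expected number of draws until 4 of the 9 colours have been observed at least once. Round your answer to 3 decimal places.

With k distinct colours already seen, the next new one arrives after an expected 9/(9-k) draws.
Sum over k = 0,...,3: E = 9/9 + 9/8 + 9/7 + 9/6 = 4.9107.

4.911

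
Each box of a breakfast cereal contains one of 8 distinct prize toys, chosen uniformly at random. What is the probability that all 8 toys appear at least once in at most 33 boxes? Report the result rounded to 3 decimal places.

By inclusion–exclusion over which toys are missing,
P(all seen) = Σ_{j=0}^{8} (-1)^j C(8,j)((8-j)/8)^33
= 1.0000 - 0.0976 + 0.0021 - 0.0000 + 0.0000 - 0.0000 + 0.0000 - 0.0000 + 0.0000
= 0.9045.

0.905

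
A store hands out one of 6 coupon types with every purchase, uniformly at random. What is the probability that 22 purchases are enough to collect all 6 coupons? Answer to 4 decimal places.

0.8933

Let A_i be the event that coupon i is missing after 22 purchases. By inclusion–exclusion on the A_i,
P(all seen) = Σ_{j=0}^{6} (-1)^j C(6,j)((6-j)/6)^22
= 1.00000 - 0.10868 + 0.00200 - 0.00000 + 0.00000 - 0.00000 + 0.00000
= 0.89332.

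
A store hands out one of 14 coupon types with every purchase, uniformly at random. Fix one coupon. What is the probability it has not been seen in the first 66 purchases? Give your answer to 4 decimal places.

Each purchase misses the fixed coupon with probability (14-1)/14 = 13/14, independently.
P(still missing after 66) = (13/14)^66 = 0.00751.

0.0075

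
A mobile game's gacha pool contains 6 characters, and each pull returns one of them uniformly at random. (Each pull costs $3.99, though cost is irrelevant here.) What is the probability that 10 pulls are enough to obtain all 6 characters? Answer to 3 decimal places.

Let A_i be the event that character i is missing after 10 pulls. By inclusion–exclusion on the A_i,
P(all seen) = Σ_{j=0}^{6} (-1)^j C(6,j)((6-j)/6)^10
= 1.0000 - 0.9690 + 0.2601 - 0.0195 + 0.0003 - 0.0000 + 0.0000
= 0.2718.

0.272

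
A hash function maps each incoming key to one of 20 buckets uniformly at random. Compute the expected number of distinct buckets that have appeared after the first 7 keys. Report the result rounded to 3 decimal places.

For each bucket, P(seen in 7 keys) = 1 - (19/20)^7 = 0.3017.
By linearity of expectation, E[distinct seen] = 20·(1 - (19/20)^7) = 6.0333.

6.033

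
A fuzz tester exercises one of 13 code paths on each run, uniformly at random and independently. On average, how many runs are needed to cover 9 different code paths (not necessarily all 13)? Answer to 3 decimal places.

With k distinct code paths already seen, the next new one arrives after an expected 13/(13-k) runs.
Sum over k = 0,...,8: E = 13/13 + 13/12 + 13/11 + ... + 13/6 + 13/5 = 14.2584.

14.258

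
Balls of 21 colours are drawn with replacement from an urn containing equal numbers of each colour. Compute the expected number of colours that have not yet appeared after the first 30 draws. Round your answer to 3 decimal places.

4.859

For each colour, P(unseen after 30) = (20/21)^30 = 0.2314.
By linearity of expectation, E[unseen] = 21·(20/21)^30 = 4.8589.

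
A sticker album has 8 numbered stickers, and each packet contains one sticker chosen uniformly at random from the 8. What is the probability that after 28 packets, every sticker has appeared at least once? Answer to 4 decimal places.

Let A_i be the event that sticker i is missing after 28 packets. By inclusion–exclusion on the A_i,
P(all seen) = Σ_{j=0}^{8} (-1)^j C(8,j)((8-j)/8)^28
= 1.00000 - 0.19025 + 0.00889 - 0.00011 + 0.00000 - 0.00000 + 0.00000 - 0.00000 + 0.00000
= 0.81854.

0.8185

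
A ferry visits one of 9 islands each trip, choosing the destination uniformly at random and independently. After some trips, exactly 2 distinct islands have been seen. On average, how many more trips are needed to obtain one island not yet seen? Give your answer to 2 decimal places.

The number of trips until the next new island is geometric with success probability 7/9, so its mean is 9/7.
E = 9/7 = 1.286.

1.29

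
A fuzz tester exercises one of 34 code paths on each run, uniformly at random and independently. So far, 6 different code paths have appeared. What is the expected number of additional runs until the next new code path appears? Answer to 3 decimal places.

1.214

Each run yields a new code path with probability (34-6)/34 = 28/34, so the wait is geometric with mean 34/28.
E = 34/28 = 1.2143.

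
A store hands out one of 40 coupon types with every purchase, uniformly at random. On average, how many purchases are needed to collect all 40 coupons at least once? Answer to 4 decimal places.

171.1417

After k distinct coupons have appeared, the next purchase gives a new one with probability (40-k)/40, so the expected wait for the (k+1)-th is 40/(40-k).
E[T] = 40/40 + 40/39 + 40/38 + ... + 40/2 + 40/1 = 40·H_{40}.
H_{40} = 4.27854, so E[T] = 171.14172.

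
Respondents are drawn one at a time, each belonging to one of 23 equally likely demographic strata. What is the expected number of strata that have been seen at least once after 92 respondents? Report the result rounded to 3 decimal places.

22.615

For each stratum, P(seen in 92 respondents) = 1 - (22/23)^92 = 0.9833.
By linearity of expectation, E[distinct seen] = 23·(1 - (22/23)^92) = 22.6148.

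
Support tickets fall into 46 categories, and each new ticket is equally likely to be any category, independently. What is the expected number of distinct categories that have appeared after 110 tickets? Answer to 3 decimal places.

For each category, P(seen in 110 tickets) = 1 - (45/46)^110 = 0.9109.
By linearity of expectation, E[distinct seen] = 46·(1 - (45/46)^110) = 41.9001.

41.900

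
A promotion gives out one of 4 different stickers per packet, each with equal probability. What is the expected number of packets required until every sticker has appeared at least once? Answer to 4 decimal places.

After k distinct stickers have appeared, the next packet gives a new one with probability (4-k)/4, so the expected wait for the (k+1)-th is 4/(4-k).
E[T] = 4/4 + 4/3 + 4/2 + 4/1 = 4·H_{4}.
H_{4} = 2.08333, so E[T] = 8.33333.

8.3333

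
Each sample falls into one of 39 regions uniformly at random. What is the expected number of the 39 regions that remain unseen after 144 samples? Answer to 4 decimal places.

0.9260

For each region, P(unseen after 144) = (38/39)^144 = 0.02374.
By linearity of expectation, E[unseen] = 39·(38/39)^144 = 0.92597.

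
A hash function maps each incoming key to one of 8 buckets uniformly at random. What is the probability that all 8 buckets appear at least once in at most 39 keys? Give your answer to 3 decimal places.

Let A_i be the event that bucket i is missing after 39 keys. By inclusion–exclusion on the A_i,
P(all seen) = Σ_{j=0}^{8} (-1)^j C(8,j)((8-j)/8)^39
= 1.0000 - 0.0438 + 0.0004 - 0.0000 + 0.0000 - 0.0000 + 0.0000 - 0.0000 + 0.0000
= 0.9566.

0.957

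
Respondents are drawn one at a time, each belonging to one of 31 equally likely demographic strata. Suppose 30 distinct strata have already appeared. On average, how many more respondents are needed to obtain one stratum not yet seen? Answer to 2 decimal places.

The number of respondents until the next new stratum is geometric with success probability 1/31, so its mean is 31/1.
E = 31/1 = 31.000.

31.00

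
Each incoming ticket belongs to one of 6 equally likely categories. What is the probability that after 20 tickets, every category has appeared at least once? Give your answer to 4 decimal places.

0.8480

By inclusion–exclusion over which categories are missing,
P(all seen) = Σ_{j=0}^{6} (-1)^j C(6,j)((6-j)/6)^20
= 1.00000 - 0.15650 + 0.00451 - 0.00002 + 0.00000 - 0.00000 + 0.00000
= 0.84799.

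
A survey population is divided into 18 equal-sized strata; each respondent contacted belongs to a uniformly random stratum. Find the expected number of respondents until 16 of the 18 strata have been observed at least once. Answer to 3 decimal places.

With k distinct strata already seen, the next new one arrives after an expected 18/(18-k) respondents.
Sum over k = 0,...,15: E = 18/18 + 18/17 + 18/16 + ... + 18/4 + 18/3 = 35.9119.

35.912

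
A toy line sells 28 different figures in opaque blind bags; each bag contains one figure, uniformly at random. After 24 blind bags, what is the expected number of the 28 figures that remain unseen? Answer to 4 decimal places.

11.6976

For each figure, P(unseen after 24) = (27/28)^24 = 0.41777.
By linearity of expectation, E[unseen] = 28·(27/28)^24 = 11.69757.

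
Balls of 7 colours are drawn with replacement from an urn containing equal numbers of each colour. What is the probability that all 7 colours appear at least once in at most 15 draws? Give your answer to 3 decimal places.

0.434

By inclusion–exclusion over which colours are missing,
P(all seen) = Σ_{j=0}^{7} (-1)^j C(7,j)((7-j)/7)^15
= 1.0000 - 0.6933 + 0.1350 - 0.0079 + 0.0001 - 0.0000 + 0.0000 - 0.0000
= 0.4339.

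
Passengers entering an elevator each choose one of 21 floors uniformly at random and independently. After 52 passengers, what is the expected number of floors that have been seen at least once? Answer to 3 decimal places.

19.339

For each floor, P(seen in 52 passengers) = 1 - (20/21)^52 = 0.9209.
By linearity of expectation, E[distinct seen] = 21·(1 - (20/21)^52) = 19.3390.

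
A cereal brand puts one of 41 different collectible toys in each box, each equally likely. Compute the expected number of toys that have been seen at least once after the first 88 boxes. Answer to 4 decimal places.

36.3325

For each toy, P(seen in 88 boxes) = 1 - (40/41)^88 = 0.88616.
By linearity of expectation, E[distinct seen] = 41·(1 - (40/41)^88) = 36.33251.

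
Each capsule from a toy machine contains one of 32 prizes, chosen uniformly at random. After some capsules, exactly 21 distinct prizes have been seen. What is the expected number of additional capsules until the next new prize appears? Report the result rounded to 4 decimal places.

2.9091

The number of capsules until the next new prize is geometric with success probability 11/32, so its mean is 32/11.
E = 32/11 = 2.90909.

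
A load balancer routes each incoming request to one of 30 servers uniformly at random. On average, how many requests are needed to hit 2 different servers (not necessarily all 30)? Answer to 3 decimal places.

With k distinct servers already seen, the next new one arrives after an expected 30/(30-k) requests.
Sum over k = 0,...,1: E = 30/30 + 30/29 = 2.0345.

2.034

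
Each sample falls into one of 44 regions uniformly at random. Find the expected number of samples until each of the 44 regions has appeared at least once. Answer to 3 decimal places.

After k distinct regions have appeared, the next sample gives a new one with probability (44-k)/44, so the expected wait for the (k+1)-th is 44/(44-k).
E[T] = 44/44 + 44/43 + 44/42 + ... + 44/2 + 44/1 = 44·H_{44}.
H_{44} = 4.3727, so E[T] = 192.3999.

192.400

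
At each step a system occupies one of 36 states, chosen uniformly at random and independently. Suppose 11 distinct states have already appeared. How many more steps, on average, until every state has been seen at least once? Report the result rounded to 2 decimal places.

With k distinct states already seen, the next new one takes an expected 36/(36-k) steps.
Sum over k = 11,...,35: E = 36/25 + 36/24 + 36/23 + ... + 36/2 + 36/1 = 137.374.

137.37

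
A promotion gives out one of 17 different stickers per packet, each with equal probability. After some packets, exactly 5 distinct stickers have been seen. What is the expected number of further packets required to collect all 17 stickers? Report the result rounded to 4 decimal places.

The wait to go from k to k+1 distinct stickers is geometric with mean 17/(17-k).
Sum over k = 5,...,16: E = 17/12 + 17/11 + 17/10 + ... + 17/2 + 17/1 = 52.75458.

52.7546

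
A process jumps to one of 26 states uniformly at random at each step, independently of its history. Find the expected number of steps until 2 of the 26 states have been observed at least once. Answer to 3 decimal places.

With k distinct states already seen, the next new one arrives after an expected 26/(26-k) steps.
Sum over k = 0,...,1: E = 26/26 + 26/25 = 2.0400.

2.040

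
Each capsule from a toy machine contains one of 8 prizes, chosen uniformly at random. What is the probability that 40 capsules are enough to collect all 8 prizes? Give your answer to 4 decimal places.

Let A_i be the event that prize i is missing after 40 capsules. By inclusion–exclusion on the A_i,
P(all seen) = Σ_{j=0}^{8} (-1)^j C(8,j)((8-j)/8)^40
= 1.00000 - 0.03832 + 0.00028 - 0.00000 + 0.00000 - 0.00000 + 0.00000 - 0.00000 + 0.00000
= 0.96196.

0.9620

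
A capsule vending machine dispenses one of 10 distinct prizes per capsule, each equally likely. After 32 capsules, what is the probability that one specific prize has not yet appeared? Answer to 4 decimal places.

Each capsule misses the fixed prize with probability (10-1)/10 = 9/10, independently.
P(still missing after 32) = (9/10)^32 = 0.03434.

0.0343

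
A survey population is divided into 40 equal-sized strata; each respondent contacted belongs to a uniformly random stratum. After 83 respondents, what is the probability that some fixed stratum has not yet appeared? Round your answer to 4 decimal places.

Each respondent misses the fixed stratum with probability (40-1)/40 = 39/40, independently.
P(still missing after 83) = (39/40)^83 = 0.12229.

0.1223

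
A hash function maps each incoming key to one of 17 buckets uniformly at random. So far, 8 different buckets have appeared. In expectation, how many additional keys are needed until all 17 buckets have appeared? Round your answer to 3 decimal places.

48.092

With k distinct buckets already seen, the next new one takes an expected 17/(17-k) keys.
Sum over k = 8,...,16: E = 17/9 + 17/8 + 17/7 + ... + 17/2 + 17/1 = 48.0925.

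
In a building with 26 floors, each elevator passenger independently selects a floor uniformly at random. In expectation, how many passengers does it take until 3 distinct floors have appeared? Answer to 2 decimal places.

With k distinct floors already seen, the next new one arrives after an expected 26/(26-k) passengers.
Sum over k = 0,...,2: E = 26/26 + 26/25 + 26/24 = 3.123.

3.12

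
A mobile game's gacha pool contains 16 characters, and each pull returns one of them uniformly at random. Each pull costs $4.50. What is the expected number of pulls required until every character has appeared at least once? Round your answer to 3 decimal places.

Split into phases: going from k distinct to k+1 distinct takes on average 16/(16-k) pulls.
E[T] = 16/16 + 16/15 + 16/14 + ... + 16/2 + 16/1 = 16·H_{16}.
H_{16} = 3.3807, so E[T] = 54.0917.

54.092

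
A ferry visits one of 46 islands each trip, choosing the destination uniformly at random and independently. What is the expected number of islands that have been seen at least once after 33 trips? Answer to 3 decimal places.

23.728

For each island, P(seen in 33 trips) = 1 - (45/46)^33 = 0.5158.
By linearity of expectation, E[distinct seen] = 46·(1 - (45/46)^33) = 23.7278.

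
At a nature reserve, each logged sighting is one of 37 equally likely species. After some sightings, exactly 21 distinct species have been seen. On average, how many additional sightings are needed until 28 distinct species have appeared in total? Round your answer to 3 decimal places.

20.415

With k distinct species already seen, the next new one takes an expected 37/(37-k) sightings.
Sum over k = 21,...,27: E = 37/16 + 37/15 + 37/14 + ... + 37/11 + 37/10 = 20.4151.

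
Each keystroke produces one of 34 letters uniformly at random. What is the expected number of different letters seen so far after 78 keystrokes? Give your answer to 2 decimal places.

For each letter, P(seen in 78 keystrokes) = 1 - (33/34)^78 = 0.903.
By linearity of expectation, E[distinct seen] = 34·(1 - (33/34)^78) = 30.687.

30.69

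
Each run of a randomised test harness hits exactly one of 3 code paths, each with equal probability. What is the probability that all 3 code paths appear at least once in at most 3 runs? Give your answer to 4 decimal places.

0.2222

Let A_i be the event that code path i is missing after 3 runs. By inclusion–exclusion on the A_i,
P(all seen) = Σ_{j=0}^{3} (-1)^j C(3,j)((3-j)/3)^3
= 1.00000 - 0.88889 + 0.11111 - 0.00000
= 0.22222.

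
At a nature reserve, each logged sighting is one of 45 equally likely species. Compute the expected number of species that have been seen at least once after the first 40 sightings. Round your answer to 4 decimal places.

26.6845

For each species, P(seen in 40 sightings) = 1 - (44/45)^40 = 0.59299.
By linearity of expectation, E[distinct seen] = 45·(1 - (44/45)^40) = 26.68449.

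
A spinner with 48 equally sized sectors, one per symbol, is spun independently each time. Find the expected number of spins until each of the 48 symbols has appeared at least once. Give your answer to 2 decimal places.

Split into phases: going from k distinct to k+1 distinct takes on average 48/(48-k) spins.
E[T] = 48/48 + 48/47 + 48/46 + ... + 48/2 + 48/1 = 48·H_{48}.
H_{48} = 4.459, so E[T] = 214.022.

214.02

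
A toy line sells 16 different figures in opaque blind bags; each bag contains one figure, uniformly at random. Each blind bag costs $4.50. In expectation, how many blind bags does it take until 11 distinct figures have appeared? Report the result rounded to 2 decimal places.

17.56

Going from k to k+1 distinct takes a geometric number of blind bags with mean 16/(16-k).
Sum over k = 0,...,10: E = 16/16 + 16/15 + 16/14 + ... + 16/7 + 16/6 = 17.558.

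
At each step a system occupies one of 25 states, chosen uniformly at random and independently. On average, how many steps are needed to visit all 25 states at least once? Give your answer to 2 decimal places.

95.40

After k distinct states have appeared, the next step gives a new one with probability (25-k)/25, so the expected wait for the (k+1)-th is 25/(25-k).
E[T] = 25/25 + 25/24 + 25/23 + ... + 25/2 + 25/1 = 25·H_{25}.
H_{25} = 3.816, so E[T] = 95.399.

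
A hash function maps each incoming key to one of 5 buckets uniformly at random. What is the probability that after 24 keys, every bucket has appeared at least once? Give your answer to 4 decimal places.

0.9764

Let A_i be the event that bucket i is missing after 24 keys. By inclusion–exclusion on the A_i,
P(all seen) = Σ_{j=0}^{5} (-1)^j C(5,j)((5-j)/5)^24
= 1.00000 - 0.02361 + 0.00005 - 0.00000 + 0.00000 - 0.00000
= 0.97644.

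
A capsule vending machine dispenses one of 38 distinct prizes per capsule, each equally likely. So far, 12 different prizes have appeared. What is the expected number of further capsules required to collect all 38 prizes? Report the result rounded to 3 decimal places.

146.468

From k distinct to k+1 distinct takes on average 38/(38-k) capsules.
Sum over k = 12,...,37: E = 38/26 + 38/25 + 38/24 + ... + 38/2 + 38/1 = 146.4679.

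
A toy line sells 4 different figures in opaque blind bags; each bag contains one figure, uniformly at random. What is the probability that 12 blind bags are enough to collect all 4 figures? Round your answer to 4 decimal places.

0.8748

By inclusion–exclusion over which figures are missing,
P(all seen) = Σ_{j=0}^{4} (-1)^j C(4,j)((4-j)/4)^12
= 1.00000 - 0.12671 + 0.00146 - 0.00000 + 0.00000
= 0.87476.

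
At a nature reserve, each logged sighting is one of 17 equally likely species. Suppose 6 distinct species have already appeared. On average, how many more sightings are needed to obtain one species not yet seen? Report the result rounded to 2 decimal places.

1.55

Each sighting yields a new species with probability (17-6)/17 = 11/17, so the wait is geometric with mean 17/11.
E = 17/11 = 1.545.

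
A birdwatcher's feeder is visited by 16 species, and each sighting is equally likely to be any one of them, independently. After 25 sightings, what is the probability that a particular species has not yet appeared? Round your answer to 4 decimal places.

0.1992

Each sighting misses the fixed species with probability (16-1)/16 = 15/16, independently.
P(still missing after 25) = (15/16)^25 = 0.19920.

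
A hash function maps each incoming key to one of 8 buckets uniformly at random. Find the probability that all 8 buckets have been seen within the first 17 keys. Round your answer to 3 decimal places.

0.366

By inclusion–exclusion over which buckets are missing,
P(all seen) = Σ_{j=0}^{8} (-1)^j C(8,j)((8-j)/8)^17
= 1.0000 - 0.8265 + 0.2105 - 0.0190 + 0.0005 - 0.0000 + 0.0000 - 0.0000 + 0.0000
= 0.3656.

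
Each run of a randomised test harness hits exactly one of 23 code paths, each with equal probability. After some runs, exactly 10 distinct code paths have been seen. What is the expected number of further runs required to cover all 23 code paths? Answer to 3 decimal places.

With k distinct code paths already seen, the next new one takes an expected 23/(23-k) runs.
Sum over k = 10,...,22: E = 23/13 + 23/12 + 23/11 + ... + 23/2 + 23/1 = 73.1431.

73.143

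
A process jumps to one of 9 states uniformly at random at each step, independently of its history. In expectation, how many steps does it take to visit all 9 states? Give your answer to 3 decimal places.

After k distinct states have appeared, the next step gives a new one with probability (9-k)/9, so the expected wait for the (k+1)-th is 9/(9-k).
E[T] = 9/9 + 9/8 + 9/7 + ... + 9/2 + 9/1 = 9·H_{9}.
H_{9} = 2.8290, so E[T] = 25.4607.

25.461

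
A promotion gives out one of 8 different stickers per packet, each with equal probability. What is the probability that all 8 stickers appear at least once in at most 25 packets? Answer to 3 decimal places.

By inclusion–exclusion over which stickers are missing,
P(all seen) = Σ_{j=0}^{8} (-1)^j C(8,j)((8-j)/8)^25
= 1.0000 - 0.2840 + 0.0211 - 0.0004 + 0.0000 - 0.0000 + 0.0000 - 0.0000 + 0.0000
= 0.7366.

0.737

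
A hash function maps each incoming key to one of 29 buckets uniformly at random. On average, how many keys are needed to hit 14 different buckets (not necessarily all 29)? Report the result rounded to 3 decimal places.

18.659

Going from k to k+1 distinct takes a geometric number of keys with mean 29/(29-k).
Sum over k = 0,...,13: E = 29/29 + 29/28 + 29/27 + ... + 29/17 + 29/16 = 18.6593.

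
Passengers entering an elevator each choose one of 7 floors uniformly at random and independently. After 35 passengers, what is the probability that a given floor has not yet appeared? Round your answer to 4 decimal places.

0.0045

Each passenger misses the fixed floor with probability (7-1)/7 = 6/7, independently.
P(still missing after 35) = (6/7)^35 = 0.00454.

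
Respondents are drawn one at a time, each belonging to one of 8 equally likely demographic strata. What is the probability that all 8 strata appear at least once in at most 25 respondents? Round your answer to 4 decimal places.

Let A_i be the event that stratum i is missing after 25 respondents. By inclusion–exclusion on the A_i,
P(all seen) = Σ_{j=0}^{8} (-1)^j C(8,j)((8-j)/8)^25
= 1.00000 - 0.28398 + 0.02107 - 0.00044 + 0.00000 - 0.00000 + 0.00000 - 0.00000 + 0.00000
= 0.73665.

0.7366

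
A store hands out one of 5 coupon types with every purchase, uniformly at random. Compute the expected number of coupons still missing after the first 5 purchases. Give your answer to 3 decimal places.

1.638

For each coupon, P(unseen after 5) = (4/5)^5 = 0.3277.
By linearity of expectation, E[unseen] = 5·(4/5)^5 = 1.6384.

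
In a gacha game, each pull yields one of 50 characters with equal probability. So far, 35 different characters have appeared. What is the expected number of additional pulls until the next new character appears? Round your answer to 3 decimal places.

3.333

Each pull yields a new character with probability (50-35)/50 = 15/50, so the wait is geometric with mean 50/15.
E = 50/15 = 3.3333.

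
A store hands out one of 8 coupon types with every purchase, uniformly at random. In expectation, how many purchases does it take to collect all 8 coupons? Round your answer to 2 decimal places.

After k distinct coupons have appeared, the next purchase gives a new one with probability (8-k)/8, so the expected wait for the (k+1)-th is 8/(8-k).
E[T] = 8/8 + 8/7 + 8/6 + ... + 8/2 + 8/1 = 8·H_{8}.
H_{8} = 2.718, so E[T] = 21.743.

21.74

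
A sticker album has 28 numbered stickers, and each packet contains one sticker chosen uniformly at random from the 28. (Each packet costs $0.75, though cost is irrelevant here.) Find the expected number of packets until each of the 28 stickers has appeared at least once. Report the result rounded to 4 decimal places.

109.9608

Split into phases: going from k distinct to k+1 distinct takes on average 28/(28-k) packets.
E[T] = 28/28 + 28/27 + 28/26 + ... + 28/2 + 28/1 = 28·H_{28}.
H_{28} = 3.92717, so E[T] = 109.96079.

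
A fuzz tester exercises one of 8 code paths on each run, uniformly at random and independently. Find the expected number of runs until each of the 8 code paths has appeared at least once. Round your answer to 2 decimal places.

The wait to go from k to k+1 distinct code paths is geometric with mean 8/(8-k).
E[T] = 8/8 + 8/7 + 8/6 + ... + 8/2 + 8/1 = 8·H_{8}.
H_{8} = 2.718, so E[T] = 21.743.

21.74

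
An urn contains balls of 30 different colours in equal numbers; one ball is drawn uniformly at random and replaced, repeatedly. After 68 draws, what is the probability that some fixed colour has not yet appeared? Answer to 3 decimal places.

0.100

On each draw the fixed colour fails to appear with probability 29/30.
P(still missing after 68) = (29/30)^68 = 0.0997.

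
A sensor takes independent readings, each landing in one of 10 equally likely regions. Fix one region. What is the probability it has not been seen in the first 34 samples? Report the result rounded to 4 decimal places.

0.0278

On each sample the fixed region fails to appear with probability 9/10.
P(still missing after 34) = (9/10)^34 = 0.02781.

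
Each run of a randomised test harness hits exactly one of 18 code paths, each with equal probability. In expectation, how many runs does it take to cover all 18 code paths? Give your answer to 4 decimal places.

After k distinct code paths have appeared, the next run gives a new one with probability (18-k)/18, so the expected wait for the (k+1)-th is 18/(18-k).
E[T] = 18/18 + 18/17 + 18/16 + ... + 18/2 + 18/1 = 18·H_{18}.
H_{18} = 3.49511, so E[T] = 62.91195.

62.9119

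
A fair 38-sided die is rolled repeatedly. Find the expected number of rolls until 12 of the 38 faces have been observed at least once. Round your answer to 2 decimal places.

Going from k to k+1 distinct takes a geometric number of rolls with mean 38/(38-k).
Sum over k = 0,...,11: E = 38/38 + 38/37 + 38/36 + ... + 38/28 + 38/27 = 14.192.

14.19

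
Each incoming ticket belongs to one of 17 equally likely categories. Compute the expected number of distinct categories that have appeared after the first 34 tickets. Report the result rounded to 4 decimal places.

14.8360

For each category, P(seen in 34 tickets) = 1 - (16/17)^34 = 0.87270.
By linearity of expectation, E[distinct seen] = 17·(1 - (16/17)^34) = 14.83596.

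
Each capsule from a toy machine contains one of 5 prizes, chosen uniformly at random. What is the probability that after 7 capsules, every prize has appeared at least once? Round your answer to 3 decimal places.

0.215

By inclusion–exclusion over which prizes are missing,
P(all seen) = Σ_{j=0}^{5} (-1)^j C(5,j)((5-j)/5)^7
= 1.0000 - 1.0486 + 0.2799 - 0.0164 + 0.0001 - 0.0000
= 0.2150.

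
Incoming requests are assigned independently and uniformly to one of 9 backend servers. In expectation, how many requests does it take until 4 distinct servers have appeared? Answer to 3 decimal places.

Going from k to k+1 distinct takes a geometric number of requests with mean 9/(9-k).
Sum over k = 0,...,3: E = 9/9 + 9/8 + 9/7 + 9/6 = 4.9107.

4.911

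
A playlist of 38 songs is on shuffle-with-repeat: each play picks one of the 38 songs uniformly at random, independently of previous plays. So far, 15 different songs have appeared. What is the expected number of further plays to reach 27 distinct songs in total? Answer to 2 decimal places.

27.15

From k distinct to k+1 distinct takes on average 38/(38-k) plays.
Sum over k = 15,...,26: E = 38/23 + 38/22 + 38/21 + ... + 38/13 + 38/12 = 27.148.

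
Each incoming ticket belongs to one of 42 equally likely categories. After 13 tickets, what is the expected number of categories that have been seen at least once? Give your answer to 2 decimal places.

11.30

For each category, P(seen in 13 tickets) = 1 - (41/42)^13 = 0.269.
By linearity of expectation, E[distinct seen] = 42·(1 - (41/42)^13) = 11.296.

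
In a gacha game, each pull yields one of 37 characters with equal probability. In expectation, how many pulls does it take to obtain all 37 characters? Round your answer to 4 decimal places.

The wait to go from k to k+1 distinct characters is geometric with mean 37/(37-k).
E[T] = 37/37 + 37/36 + 37/35 + ... + 37/2 + 37/1 = 37·H_{37}.
H_{37} = 4.20159, so E[T] = 155.45869.

155.4587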